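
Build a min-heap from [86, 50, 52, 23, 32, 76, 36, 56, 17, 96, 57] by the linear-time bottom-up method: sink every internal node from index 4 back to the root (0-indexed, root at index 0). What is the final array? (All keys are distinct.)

sift down from index 4: already satisfies heap property
sift down from index 3:
  23 vs smaller child 17 at index 8, swap → [86, 50, 52, 17, 32, 76, 36, 56, 23, 96, 57]
sift down from index 2:
  52 vs smaller child 36 at index 6, swap → [86, 50, 36, 17, 32, 76, 52, 56, 23, 96, 57]
sift down from index 1:
  50 vs smaller child 17 at index 3, swap → [86, 17, 36, 50, 32, 76, 52, 56, 23, 96, 57]
  50 vs smaller child 23 at index 8, swap → [86, 17, 36, 23, 32, 76, 52, 56, 50, 96, 57]
sift down from index 0:
  86 vs smaller child 17 at index 1, swap → [17, 86, 36, 23, 32, 76, 52, 56, 50, 96, 57]
  86 vs smaller child 23 at index 3, swap → [17, 23, 36, 86, 32, 76, 52, 56, 50, 96, 57]
  86 vs smaller child 50 at index 8, swap → [17, 23, 36, 50, 32, 76, 52, 56, 86, 96, 57]

[17, 23, 36, 50, 32, 76, 52, 56, 86, 96, 57]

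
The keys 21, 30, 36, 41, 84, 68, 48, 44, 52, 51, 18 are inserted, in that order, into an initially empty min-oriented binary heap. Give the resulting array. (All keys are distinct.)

[18, 21, 36, 41, 30, 68, 48, 44, 52, 84, 51]

Insert 21:
  append 21 at index 0 → [21] (no swap needed)
Insert 30:
  append 30 at index 1 → [21, 30] (no swap needed)
Insert 36:
  append 36 at index 2 → [21, 30, 36] (no swap needed)
Insert 41:
  append 41 at index 3 → [21, 30, 36, 41] (no swap needed)
Insert 84:
  append 84 at index 4 → [21, 30, 36, 41, 84] (no swap needed)
Insert 68:
  append 68 at index 5 → [21, 30, 36, 41, 84, 68] (no swap needed)
Insert 48:
  append 48 at index 6 → [21, 30, 36, 41, 84, 68, 48] (no swap needed)
Insert 44:
  append 44 at index 7 → [21, 30, 36, 41, 84, 68, 48, 44] (no swap needed)
Insert 52:
  append 52 at index 8 → [21, 30, 36, 41, 84, 68, 48, 44, 52] (no swap needed)
Insert 51:
  append 51 at index 9 → [21, 30, 36, 41, 84, 68, 48, 44, 52, 51]
  51 < parent 84 at index 4, swap → [21, 30, 36, 41, 51, 68, 48, 44, 52, 84]
Insert 18:
  append 18 at index 10 → [21, 30, 36, 41, 51, 68, 48, 44, 52, 84, 18]
  18 < parent 51 at index 4, swap → [21, 30, 36, 41, 18, 68, 48, 44, 52, 84, 51]
  18 < parent 30 at index 1, swap → [21, 18, 36, 41, 30, 68, 48, 44, 52, 84, 51]
  18 < parent 21 at index 0, swap → [18, 21, 36, 41, 30, 68, 48, 44, 52, 84, 51]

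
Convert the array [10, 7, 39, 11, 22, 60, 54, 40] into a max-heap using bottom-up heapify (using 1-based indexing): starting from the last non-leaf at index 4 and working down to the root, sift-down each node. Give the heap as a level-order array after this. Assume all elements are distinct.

sift down from index 4:
  11 vs only child 40 at index 8, swap → [10, 7, 39, 40, 22, 60, 54, 11]
sift down from index 3:
  39 vs larger child 60 at index 6, swap → [10, 7, 60, 40, 22, 39, 54, 11]
sift down from index 2:
  7 vs larger child 40 at index 4, swap → [10, 40, 60, 7, 22, 39, 54, 11]
  7 vs only child 11 at index 8, swap → [10, 40, 60, 11, 22, 39, 54, 7]
sift down from index 1:
  10 vs larger child 60 at index 3, swap → [60, 40, 10, 11, 22, 39, 54, 7]
  10 vs larger child 54 at index 7, swap → [60, 40, 54, 11, 22, 39, 10, 7]

[60, 40, 54, 11, 22, 39, 10, 7]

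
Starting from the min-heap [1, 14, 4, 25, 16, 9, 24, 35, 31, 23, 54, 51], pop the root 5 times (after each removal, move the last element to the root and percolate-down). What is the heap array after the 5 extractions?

[23, 25, 24, 35, 31, 51, 54]

extract-min #1 returns 1:
  remove root 1; move last element 51 to root → [51, 14, 4, 25, 16, 9, 24, 35, 31, 23, 54]
  51 vs smaller child 4 at index 2, swap → [4, 14, 51, 25, 16, 9, 24, 35, 31, 23, 54]
  51 vs smaller child 9 at index 5, swap → [4, 14, 9, 25, 16, 51, 24, 35, 31, 23, 54]
extract-min #2 returns 4:
  remove root 4; move last element 54 to root → [54, 14, 9, 25, 16, 51, 24, 35, 31, 23]
  54 vs smaller child 9 at index 2, swap → [9, 14, 54, 25, 16, 51, 24, 35, 31, 23]
  54 vs smaller child 24 at index 6, swap → [9, 14, 24, 25, 16, 51, 54, 35, 31, 23]
extract-min #3 returns 9:
  remove root 9; move last element 23 to root → [23, 14, 24, 25, 16, 51, 54, 35, 31]
  23 vs smaller child 14 at index 1, swap → [14, 23, 24, 25, 16, 51, 54, 35, 31]
  23 vs smaller child 16 at index 4, swap → [14, 16, 24, 25, 23, 51, 54, 35, 31]
extract-min #4 returns 14:
  remove root 14; move last element 31 to root → [31, 16, 24, 25, 23, 51, 54, 35]
  31 vs smaller child 16 at index 1, swap → [16, 31, 24, 25, 23, 51, 54, 35]
  31 vs smaller child 23 at index 4, swap → [16, 23, 24, 25, 31, 51, 54, 35]
extract-min #5 returns 16:
  remove root 16; move last element 35 to root → [35, 23, 24, 25, 31, 51, 54]
  35 vs smaller child 23 at index 1, swap → [23, 35, 24, 25, 31, 51, 54]
  35 vs smaller child 25 at index 3, swap → [23, 25, 24, 35, 31, 51, 54]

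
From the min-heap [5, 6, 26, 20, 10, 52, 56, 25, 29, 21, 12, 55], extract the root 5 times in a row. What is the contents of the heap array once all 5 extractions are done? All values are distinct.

[21, 25, 26, 55, 29, 52, 56]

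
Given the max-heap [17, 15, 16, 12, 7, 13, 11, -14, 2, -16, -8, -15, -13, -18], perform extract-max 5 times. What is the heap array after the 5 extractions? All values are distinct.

extract-max #1 returns 17:
  remove root 17; move last element -18 to root → [-18, 15, 16, 12, 7, 13, 11, -14, 2, -16, -8, -15, -13]
  -18 vs larger child 16 at index 2, swap → [16, 15, -18, 12, 7, 13, 11, -14, 2, -16, -8, -15, -13]
  -18 vs larger child 13 at index 5, swap → [16, 15, 13, 12, 7, -18, 11, -14, 2, -16, -8, -15, -13]
  -18 vs larger child -13 at index 12, swap → [16, 15, 13, 12, 7, -13, 11, -14, 2, -16, -8, -15, -18]
extract-max #2 returns 16:
  remove root 16; move last element -18 to root → [-18, 15, 13, 12, 7, -13, 11, -14, 2, -16, -8, -15]
  -18 vs larger child 15 at index 1, swap → [15, -18, 13, 12, 7, -13, 11, -14, 2, -16, -8, -15]
  -18 vs larger child 12 at index 3, swap → [15, 12, 13, -18, 7, -13, 11, -14, 2, -16, -8, -15]
  -18 vs larger child 2 at index 8, swap → [15, 12, 13, 2, 7, -13, 11, -14, -18, -16, -8, -15]
extract-max #3 returns 15:
  remove root 15; move last element -15 to root → [-15, 12, 13, 2, 7, -13, 11, -14, -18, -16, -8]
  -15 vs larger child 13 at index 2, swap → [13, 12, -15, 2, 7, -13, 11, -14, -18, -16, -8]
  -15 vs larger child 11 at index 6, swap → [13, 12, 11, 2, 7, -13, -15, -14, -18, -16, -8]
extract-max #4 returns 13:
  remove root 13; move last element -8 to root → [-8, 12, 11, 2, 7, -13, -15, -14, -18, -16]
  -8 vs larger child 12 at index 1, swap → [12, -8, 11, 2, 7, -13, -15, -14, -18, -16]
  -8 vs larger child 7 at index 4, swap → [12, 7, 11, 2, -8, -13, -15, -14, -18, -16]
extract-max #5 returns 12:
  remove root 12; move last element -16 to root → [-16, 7, 11, 2, -8, -13, -15, -14, -18]
  -16 vs larger child 11 at index 2, swap → [11, 7, -16, 2, -8, -13, -15, -14, -18]
  -16 vs larger child -13 at index 5, swap → [11, 7, -13, 2, -8, -16, -15, -14, -18]

[11, 7, -13, 2, -8, -16, -15, -14, -18]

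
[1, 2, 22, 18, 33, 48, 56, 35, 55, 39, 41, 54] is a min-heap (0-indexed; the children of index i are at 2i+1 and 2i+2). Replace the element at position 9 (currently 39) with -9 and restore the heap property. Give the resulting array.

[-9, 1, 22, 18, 2, 48, 56, 35, 55, 33, 41, 54]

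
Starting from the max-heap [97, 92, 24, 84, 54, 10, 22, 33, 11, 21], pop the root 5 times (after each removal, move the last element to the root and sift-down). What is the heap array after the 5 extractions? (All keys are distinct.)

extract-max #1 returns 97:
  remove root 97; move last element 21 to root → [21, 92, 24, 84, 54, 10, 22, 33, 11]
  21 vs larger child 92 at index 1, swap → [92, 21, 24, 84, 54, 10, 22, 33, 11]
  21 vs larger child 84 at index 3, swap → [92, 84, 24, 21, 54, 10, 22, 33, 11]
  21 vs larger child 33 at index 7, swap → [92, 84, 24, 33, 54, 10, 22, 21, 11]
extract-max #2 returns 92:
  remove root 92; move last element 11 to root → [11, 84, 24, 33, 54, 10, 22, 21]
  11 vs larger child 84 at index 1, swap → [84, 11, 24, 33, 54, 10, 22, 21]
  11 vs larger child 54 at index 4, swap → [84, 54, 24, 33, 11, 10, 22, 21]
extract-max #3 returns 84:
  remove root 84; move last element 21 to root → [21, 54, 24, 33, 11, 10, 22]
  21 vs larger child 54 at index 1, swap → [54, 21, 24, 33, 11, 10, 22]
  21 vs larger child 33 at index 3, swap → [54, 33, 24, 21, 11, 10, 22]
extract-max #4 returns 54:
  remove root 54; move last element 22 to root → [22, 33, 24, 21, 11, 10]
  22 vs larger child 33 at index 1, swap → [33, 22, 24, 21, 11, 10]
extract-max #5 returns 33:
  remove root 33; move last element 10 to root → [10, 22, 24, 21, 11]
  10 vs larger child 24 at index 2, swap → [24, 22, 10, 21, 11]

[24, 22, 10, 21, 11]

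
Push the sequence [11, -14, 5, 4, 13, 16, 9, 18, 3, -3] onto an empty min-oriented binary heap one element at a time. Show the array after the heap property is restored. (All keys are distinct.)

[-14, -3, 5, 4, 3, 16, 9, 18, 11, 13]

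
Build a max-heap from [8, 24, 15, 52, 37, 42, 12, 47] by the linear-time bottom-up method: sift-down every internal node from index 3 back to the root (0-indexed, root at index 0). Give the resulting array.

[52, 47, 42, 24, 37, 15, 12, 8]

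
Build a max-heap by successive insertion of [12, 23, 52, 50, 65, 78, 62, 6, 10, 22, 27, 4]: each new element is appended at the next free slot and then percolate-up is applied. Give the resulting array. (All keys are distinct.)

[78, 52, 65, 12, 50, 23, 62, 6, 10, 22, 27, 4]

Insert 12:
  append 12 at index 0 → [12] (no swap needed)
Insert 23:
  append 23 at index 1 → [12, 23]
  23 > parent 12 at index 0, swap → [23, 12]
Insert 52:
  append 52 at index 2 → [23, 12, 52]
  52 > parent 23 at index 0, swap → [52, 12, 23]
Insert 50:
  append 50 at index 3 → [52, 12, 23, 50]
  50 > parent 12 at index 1, swap → [52, 50, 23, 12]
Insert 65:
  append 65 at index 4 → [52, 50, 23, 12, 65]
  65 > parent 50 at index 1, swap → [52, 65, 23, 12, 50]
  65 > parent 52 at index 0, swap → [65, 52, 23, 12, 50]
Insert 78:
  append 78 at index 5 → [65, 52, 23, 12, 50, 78]
  78 > parent 23 at index 2, swap → [65, 52, 78, 12, 50, 23]
  78 > parent 65 at index 0, swap → [78, 52, 65, 12, 50, 23]
Insert 62:
  append 62 at index 6 → [78, 52, 65, 12, 50, 23, 62] (no swap needed)
Insert 6:
  append 6 at index 7 → [78, 52, 65, 12, 50, 23, 62, 6] (no swap needed)
Insert 10:
  append 10 at index 8 → [78, 52, 65, 12, 50, 23, 62, 6, 10] (no swap needed)
Insert 22:
  append 22 at index 9 → [78, 52, 65, 12, 50, 23, 62, 6, 10, 22] (no swap needed)
Insert 27:
  append 27 at index 10 → [78, 52, 65, 12, 50, 23, 62, 6, 10, 22, 27] (no swap needed)
Insert 4:
  append 4 at index 11 → [78, 52, 65, 12, 50, 23, 62, 6, 10, 22, 27, 4] (no swap needed)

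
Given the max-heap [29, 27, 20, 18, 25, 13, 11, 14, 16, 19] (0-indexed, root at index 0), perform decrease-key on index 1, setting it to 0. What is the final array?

[29, 25, 20, 18, 19, 13, 11, 14, 16, 0]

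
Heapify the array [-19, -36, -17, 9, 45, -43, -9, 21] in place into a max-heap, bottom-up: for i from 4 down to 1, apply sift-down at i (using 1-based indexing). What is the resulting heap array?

[45, 21, -9, 9, -36, -43, -17, -19]

sift down from index 4:
  9 vs only child 21 at index 8, swap → [-19, -36, -17, 21, 45, -43, -9, 9]
sift down from index 3:
  -17 vs larger child -9 at index 7, swap → [-19, -36, -9, 21, 45, -43, -17, 9]
sift down from index 2:
  -36 vs larger child 45 at index 5, swap → [-19, 45, -9, 21, -36, -43, -17, 9]
sift down from index 1:
  -19 vs larger child 45 at index 2, swap → [45, -19, -9, 21, -36, -43, -17, 9]
  -19 vs larger child 21 at index 4, swap → [45, 21, -9, -19, -36, -43, -17, 9]
  -19 vs only child 9 at index 8, swap → [45, 21, -9, 9, -36, -43, -17, -19]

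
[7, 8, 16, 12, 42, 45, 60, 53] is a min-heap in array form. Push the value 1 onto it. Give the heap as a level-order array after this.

append 1 at index 8 → [7, 8, 16, 12, 42, 45, 60, 53, 1]
1 < parent 12 at index 3, swap → [7, 8, 16, 1, 42, 45, 60, 53, 12]
1 < parent 8 at index 1, swap → [7, 1, 16, 8, 42, 45, 60, 53, 12]
1 < parent 7 at index 0, swap → [1, 7, 16, 8, 42, 45, 60, 53, 12]

[1, 7, 16, 8, 42, 45, 60, 53, 12]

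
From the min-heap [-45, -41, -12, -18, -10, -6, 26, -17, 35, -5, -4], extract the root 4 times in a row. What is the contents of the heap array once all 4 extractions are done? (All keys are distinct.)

[-12, -10, -6, -5, 35, -4, 26]

extract-min #1 returns -45:
  remove root -45; move last element -4 to root → [-4, -41, -12, -18, -10, -6, 26, -17, 35, -5]
  -4 vs smaller child -41 at index 1, swap → [-41, -4, -12, -18, -10, -6, 26, -17, 35, -5]
  -4 vs smaller child -18 at index 3, swap → [-41, -18, -12, -4, -10, -6, 26, -17, 35, -5]
  -4 vs smaller child -17 at index 7, swap → [-41, -18, -12, -17, -10, -6, 26, -4, 35, -5]
extract-min #2 returns -41:
  remove root -41; move last element -5 to root → [-5, -18, -12, -17, -10, -6, 26, -4, 35]
  -5 vs smaller child -18 at index 1, swap → [-18, -5, -12, -17, -10, -6, 26, -4, 35]
  -5 vs smaller child -17 at index 3, swap → [-18, -17, -12, -5, -10, -6, 26, -4, 35]
extract-min #3 returns -18:
  remove root -18; move last element 35 to root → [35, -17, -12, -5, -10, -6, 26, -4]
  35 vs smaller child -17 at index 1, swap → [-17, 35, -12, -5, -10, -6, 26, -4]
  35 vs smaller child -10 at index 4, swap → [-17, -10, -12, -5, 35, -6, 26, -4]
extract-min #4 returns -17:
  remove root -17; move last element -4 to root → [-4, -10, -12, -5, 35, -6, 26]
  -4 vs smaller child -12 at index 2, swap → [-12, -10, -4, -5, 35, -6, 26]
  -4 vs smaller child -6 at index 5, swap → [-12, -10, -6, -5, 35, -4, 26]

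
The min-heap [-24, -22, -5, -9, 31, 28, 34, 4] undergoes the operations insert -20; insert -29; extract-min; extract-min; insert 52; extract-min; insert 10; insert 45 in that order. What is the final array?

[-20, -9, -5, 4, 31, 28, 34, 52, 10, 45]

insert -20:
  append -20 at index 8 → [-24, -22, -5, -9, 31, 28, 34, 4, -20]
  -20 < parent -9 at index 3, swap → [-24, -22, -5, -20, 31, 28, 34, 4, -9]
insert -29:
  append -29 at index 9 → [-24, -22, -5, -20, 31, 28, 34, 4, -9, -29]
  -29 < parent 31 at index 4, swap → [-24, -22, -5, -20, -29, 28, 34, 4, -9, 31]
  -29 < parent -22 at index 1, swap → [-24, -29, -5, -20, -22, 28, 34, 4, -9, 31]
  -29 < parent -24 at index 0, swap → [-29, -24, -5, -20, -22, 28, 34, 4, -9, 31]
extract-min → returns -29:
  remove root -29; move last element 31 to root → [31, -24, -5, -20, -22, 28, 34, 4, -9]
  31 vs smaller child -24 at index 1, swap → [-24, 31, -5, -20, -22, 28, 34, 4, -9]
  31 vs smaller child -22 at index 4, swap → [-24, -22, -5, -20, 31, 28, 34, 4, -9]
extract-min → returns -24:
  remove root -24; move last element -9 to root → [-9, -22, -5, -20, 31, 28, 34, 4]
  -9 vs smaller child -22 at index 1, swap → [-22, -9, -5, -20, 31, 28, 34, 4]
  -9 vs smaller child -20 at index 3, swap → [-22, -20, -5, -9, 31, 28, 34, 4]
insert 52:
  append 52 at index 8 → [-22, -20, -5, -9, 31, 28, 34, 4, 52] (no swap needed)
extract-min → returns -22:
  remove root -22; move last element 52 to root → [52, -20, -5, -9, 31, 28, 34, 4]
  52 vs smaller child -20 at index 1, swap → [-20, 52, -5, -9, 31, 28, 34, 4]
  52 vs smaller child -9 at index 3, swap → [-20, -9, -5, 52, 31, 28, 34, 4]
  52 vs only child 4 at index 7, swap → [-20, -9, -5, 4, 31, 28, 34, 52]
insert 10:
  append 10 at index 8 → [-20, -9, -5, 4, 31, 28, 34, 52, 10] (no swap needed)
insert 45:
  append 45 at index 9 → [-20, -9, -5, 4, 31, 28, 34, 52, 10, 45] (no swap needed)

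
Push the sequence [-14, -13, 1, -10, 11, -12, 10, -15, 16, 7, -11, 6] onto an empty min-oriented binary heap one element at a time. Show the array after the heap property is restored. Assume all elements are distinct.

[-15, -14, -12, -13, -11, 1, 10, -10, 16, 11, 7, 6]

Insert -14:
  append -14 at index 0 → [-14] (no swap needed)
Insert -13:
  append -13 at index 1 → [-14, -13] (no swap needed)
Insert 1:
  append 1 at index 2 → [-14, -13, 1] (no swap needed)
Insert -10:
  append -10 at index 3 → [-14, -13, 1, -10] (no swap needed)
Insert 11:
  append 11 at index 4 → [-14, -13, 1, -10, 11] (no swap needed)
Insert -12:
  append -12 at index 5 → [-14, -13, 1, -10, 11, -12]
  -12 < parent 1 at index 2, swap → [-14, -13, -12, -10, 11, 1]
Insert 10:
  append 10 at index 6 → [-14, -13, -12, -10, 11, 1, 10] (no swap needed)
Insert -15:
  append -15 at index 7 → [-14, -13, -12, -10, 11, 1, 10, -15]
  -15 < parent -10 at index 3, swap → [-14, -13, -12, -15, 11, 1, 10, -10]
  -15 < parent -13 at index 1, swap → [-14, -15, -12, -13, 11, 1, 10, -10]
  -15 < parent -14 at index 0, swap → [-15, -14, -12, -13, 11, 1, 10, -10]
Insert 16:
  append 16 at index 8 → [-15, -14, -12, -13, 11, 1, 10, -10, 16] (no swap needed)
Insert 7:
  append 7 at index 9 → [-15, -14, -12, -13, 11, 1, 10, -10, 16, 7]
  7 < parent 11 at index 4, swap → [-15, -14, -12, -13, 7, 1, 10, -10, 16, 11]
Insert -11:
  append -11 at index 10 → [-15, -14, -12, -13, 7, 1, 10, -10, 16, 11, -11]
  -11 < parent 7 at index 4, swap → [-15, -14, -12, -13, -11, 1, 10, -10, 16, 11, 7]
Insert 6:
  append 6 at index 11 → [-15, -14, -12, -13, -11, 1, 10, -10, 16, 11, 7, 6] (no swap needed)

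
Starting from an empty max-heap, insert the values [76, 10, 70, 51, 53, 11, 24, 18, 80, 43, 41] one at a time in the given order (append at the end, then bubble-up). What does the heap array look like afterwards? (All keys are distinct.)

[80, 76, 70, 53, 51, 11, 24, 10, 18, 43, 41]

Insert 76:
  append 76 at index 0 → [76] (no swap needed)
Insert 10:
  append 10 at index 1 → [76, 10] (no swap needed)
Insert 70:
  append 70 at index 2 → [76, 10, 70] (no swap needed)
Insert 51:
  append 51 at index 3 → [76, 10, 70, 51]
  51 > parent 10 at index 1, swap → [76, 51, 70, 10]
Insert 53:
  append 53 at index 4 → [76, 51, 70, 10, 53]
  53 > parent 51 at index 1, swap → [76, 53, 70, 10, 51]
Insert 11:
  append 11 at index 5 → [76, 53, 70, 10, 51, 11] (no swap needed)
Insert 24:
  append 24 at index 6 → [76, 53, 70, 10, 51, 11, 24] (no swap needed)
Insert 18:
  append 18 at index 7 → [76, 53, 70, 10, 51, 11, 24, 18]
  18 > parent 10 at index 3, swap → [76, 53, 70, 18, 51, 11, 24, 10]
Insert 80:
  append 80 at index 8 → [76, 53, 70, 18, 51, 11, 24, 10, 80]
  80 > parent 18 at index 3, swap → [76, 53, 70, 80, 51, 11, 24, 10, 18]
  80 > parent 53 at index 1, swap → [76, 80, 70, 53, 51, 11, 24, 10, 18]
  80 > parent 76 at index 0, swap → [80, 76, 70, 53, 51, 11, 24, 10, 18]
Insert 43:
  append 43 at index 9 → [80, 76, 70, 53, 51, 11, 24, 10, 18, 43] (no swap needed)
Insert 41:
  append 41 at index 10 → [80, 76, 70, 53, 51, 11, 24, 10, 18, 43, 41] (no swap needed)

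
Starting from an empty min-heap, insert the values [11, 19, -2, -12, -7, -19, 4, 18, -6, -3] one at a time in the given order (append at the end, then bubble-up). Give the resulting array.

Insert 11:
  append 11 at index 0 → [11] (no swap needed)
Insert 19:
  append 19 at index 1 → [11, 19] (no swap needed)
Insert -2:
  append -2 at index 2 → [11, 19, -2]
  -2 < parent 11 at index 0, swap → [-2, 19, 11]
Insert -12:
  append -12 at index 3 → [-2, 19, 11, -12]
  -12 < parent 19 at index 1, swap → [-2, -12, 11, 19]
  -12 < parent -2 at index 0, swap → [-12, -2, 11, 19]
Insert -7:
  append -7 at index 4 → [-12, -2, 11, 19, -7]
  -7 < parent -2 at index 1, swap → [-12, -7, 11, 19, -2]
Insert -19:
  append -19 at index 5 → [-12, -7, 11, 19, -2, -19]
  -19 < parent 11 at index 2, swap → [-12, -7, -19, 19, -2, 11]
  -19 < parent -12 at index 0, swap → [-19, -7, -12, 19, -2, 11]
Insert 4:
  append 4 at index 6 → [-19, -7, -12, 19, -2, 11, 4] (no swap needed)
Insert 18:
  append 18 at index 7 → [-19, -7, -12, 19, -2, 11, 4, 18]
  18 < parent 19 at index 3, swap → [-19, -7, -12, 18, -2, 11, 4, 19]
Insert -6:
  append -6 at index 8 → [-19, -7, -12, 18, -2, 11, 4, 19, -6]
  -6 < parent 18 at index 3, swap → [-19, -7, -12, -6, -2, 11, 4, 19, 18]
Insert -3:
  append -3 at index 9 → [-19, -7, -12, -6, -2, 11, 4, 19, 18, -3]
  -3 < parent -2 at index 4, swap → [-19, -7, -12, -6, -3, 11, 4, 19, 18, -2]

[-19, -7, -12, -6, -3, 11, 4, 19, 18, -2]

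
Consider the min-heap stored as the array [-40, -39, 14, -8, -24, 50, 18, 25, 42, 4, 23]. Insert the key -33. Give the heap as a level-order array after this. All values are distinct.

[-40, -39, -33, -8, -24, 14, 18, 25, 42, 4, 23, 50]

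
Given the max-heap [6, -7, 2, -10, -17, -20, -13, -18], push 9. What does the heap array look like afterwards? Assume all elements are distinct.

[9, 6, 2, -7, -17, -20, -13, -18, -10]

append 9 at index 8 → [6, -7, 2, -10, -17, -20, -13, -18, 9]
9 > parent -10 at index 3, swap → [6, -7, 2, 9, -17, -20, -13, -18, -10]
9 > parent -7 at index 1, swap → [6, 9, 2, -7, -17, -20, -13, -18, -10]
9 > parent 6 at index 0, swap → [9, 6, 2, -7, -17, -20, -13, -18, -10]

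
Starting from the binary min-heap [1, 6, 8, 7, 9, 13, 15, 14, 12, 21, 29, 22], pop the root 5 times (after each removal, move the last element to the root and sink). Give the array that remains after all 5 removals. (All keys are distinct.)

[12, 14, 13, 22, 21, 29, 15]

extract-min #1 returns 1:
  remove root 1; move last element 22 to root → [22, 6, 8, 7, 9, 13, 15, 14, 12, 21, 29]
  22 vs smaller child 6 at index 1, swap → [6, 22, 8, 7, 9, 13, 15, 14, 12, 21, 29]
  22 vs smaller child 7 at index 3, swap → [6, 7, 8, 22, 9, 13, 15, 14, 12, 21, 29]
  22 vs smaller child 12 at index 8, swap → [6, 7, 8, 12, 9, 13, 15, 14, 22, 21, 29]
extract-min #2 returns 6:
  remove root 6; move last element 29 to root → [29, 7, 8, 12, 9, 13, 15, 14, 22, 21]
  29 vs smaller child 7 at index 1, swap → [7, 29, 8, 12, 9, 13, 15, 14, 22, 21]
  29 vs smaller child 9 at index 4, swap → [7, 9, 8, 12, 29, 13, 15, 14, 22, 21]
  29 vs only child 21 at index 9, swap → [7, 9, 8, 12, 21, 13, 15, 14, 22, 29]
extract-min #3 returns 7:
  remove root 7; move last element 29 to root → [29, 9, 8, 12, 21, 13, 15, 14, 22]
  29 vs smaller child 8 at index 2, swap → [8, 9, 29, 12, 21, 13, 15, 14, 22]
  29 vs smaller child 13 at index 5, swap → [8, 9, 13, 12, 21, 29, 15, 14, 22]
extract-min #4 returns 8:
  remove root 8; move last element 22 to root → [22, 9, 13, 12, 21, 29, 15, 14]
  22 vs smaller child 9 at index 1, swap → [9, 22, 13, 12, 21, 29, 15, 14]
  22 vs smaller child 12 at index 3, swap → [9, 12, 13, 22, 21, 29, 15, 14]
  22 vs only child 14 at index 7, swap → [9, 12, 13, 14, 21, 29, 15, 22]
extract-min #5 returns 9:
  remove root 9; move last element 22 to root → [22, 12, 13, 14, 21, 29, 15]
  22 vs smaller child 12 at index 1, swap → [12, 22, 13, 14, 21, 29, 15]
  22 vs smaller child 14 at index 3, swap → [12, 14, 13, 22, 21, 29, 15]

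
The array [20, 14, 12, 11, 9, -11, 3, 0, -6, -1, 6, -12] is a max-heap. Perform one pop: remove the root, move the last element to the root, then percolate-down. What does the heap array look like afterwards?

remove root 20; move last element -12 to root → [-12, 14, 12, 11, 9, -11, 3, 0, -6, -1, 6]
-12 vs larger child 14 at index 1, swap → [14, -12, 12, 11, 9, -11, 3, 0, -6, -1, 6]
-12 vs larger child 11 at index 3, swap → [14, 11, 12, -12, 9, -11, 3, 0, -6, -1, 6]
-12 vs larger child 0 at index 7, swap → [14, 11, 12, 0, 9, -11, 3, -12, -6, -1, 6]

[14, 11, 12, 0, 9, -11, 3, -12, -6, -1, 6]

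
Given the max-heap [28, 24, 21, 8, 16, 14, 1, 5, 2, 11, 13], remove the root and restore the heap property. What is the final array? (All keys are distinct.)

[24, 16, 21, 8, 13, 14, 1, 5, 2, 11]

remove root 28; move last element 13 to root → [13, 24, 21, 8, 16, 14, 1, 5, 2, 11]
13 vs larger child 24 at index 1, swap → [24, 13, 21, 8, 16, 14, 1, 5, 2, 11]
13 vs larger child 16 at index 4, swap → [24, 16, 21, 8, 13, 14, 1, 5, 2, 11]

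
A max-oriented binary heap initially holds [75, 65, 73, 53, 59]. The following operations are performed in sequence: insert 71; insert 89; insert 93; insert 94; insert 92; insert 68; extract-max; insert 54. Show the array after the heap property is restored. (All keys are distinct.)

insert 71:
  append 71 at index 5 → [75, 65, 73, 53, 59, 71] (no swap needed)
insert 89:
  append 89 at index 6 → [75, 65, 73, 53, 59, 71, 89]
  89 > parent 73 at index 2, swap → [75, 65, 89, 53, 59, 71, 73]
  89 > parent 75 at index 0, swap → [89, 65, 75, 53, 59, 71, 73]
insert 93:
  append 93 at index 7 → [89, 65, 75, 53, 59, 71, 73, 93]
  93 > parent 53 at index 3, swap → [89, 65, 75, 93, 59, 71, 73, 53]
  93 > parent 65 at index 1, swap → [89, 93, 75, 65, 59, 71, 73, 53]
  93 > parent 89 at index 0, swap → [93, 89, 75, 65, 59, 71, 73, 53]
insert 94:
  append 94 at index 8 → [93, 89, 75, 65, 59, 71, 73, 53, 94]
  94 > parent 65 at index 3, swap → [93, 89, 75, 94, 59, 71, 73, 53, 65]
  94 > parent 89 at index 1, swap → [93, 94, 75, 89, 59, 71, 73, 53, 65]
  94 > parent 93 at index 0, swap → [94, 93, 75, 89, 59, 71, 73, 53, 65]
insert 92:
  append 92 at index 9 → [94, 93, 75, 89, 59, 71, 73, 53, 65, 92]
  92 > parent 59 at index 4, swap → [94, 93, 75, 89, 92, 71, 73, 53, 65, 59]
insert 68:
  append 68 at index 10 → [94, 93, 75, 89, 92, 71, 73, 53, 65, 59, 68] (no swap needed)
extract-max → returns 94:
  remove root 94; move last element 68 to root → [68, 93, 75, 89, 92, 71, 73, 53, 65, 59]
  68 vs larger child 93 at index 1, swap → [93, 68, 75, 89, 92, 71, 73, 53, 65, 59]
  68 vs larger child 92 at index 4, swap → [93, 92, 75, 89, 68, 71, 73, 53, 65, 59]
insert 54:
  append 54 at index 10 → [93, 92, 75, 89, 68, 71, 73, 53, 65, 59, 54] (no swap needed)

[93, 92, 75, 89, 68, 71, 73, 53, 65, 59, 54]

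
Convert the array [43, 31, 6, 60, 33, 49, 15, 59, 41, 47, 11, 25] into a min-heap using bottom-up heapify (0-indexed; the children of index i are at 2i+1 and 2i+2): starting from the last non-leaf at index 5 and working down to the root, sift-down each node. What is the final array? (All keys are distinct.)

[6, 11, 15, 41, 31, 25, 43, 59, 60, 47, 33, 49]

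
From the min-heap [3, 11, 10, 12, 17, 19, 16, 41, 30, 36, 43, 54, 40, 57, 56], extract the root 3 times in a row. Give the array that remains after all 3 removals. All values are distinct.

[12, 17, 16, 30, 36, 19, 56, 41, 57, 40, 43, 54]

extract-min #1 returns 3:
  remove root 3; move last element 56 to root → [56, 11, 10, 12, 17, 19, 16, 41, 30, 36, 43, 54, 40, 57]
  56 vs smaller child 10 at index 2, swap → [10, 11, 56, 12, 17, 19, 16, 41, 30, 36, 43, 54, 40, 57]
  56 vs smaller child 16 at index 6, swap → [10, 11, 16, 12, 17, 19, 56, 41, 30, 36, 43, 54, 40, 57]
extract-min #2 returns 10:
  remove root 10; move last element 57 to root → [57, 11, 16, 12, 17, 19, 56, 41, 30, 36, 43, 54, 40]
  57 vs smaller child 11 at index 1, swap → [11, 57, 16, 12, 17, 19, 56, 41, 30, 36, 43, 54, 40]
  57 vs smaller child 12 at index 3, swap → [11, 12, 16, 57, 17, 19, 56, 41, 30, 36, 43, 54, 40]
  57 vs smaller child 30 at index 8, swap → [11, 12, 16, 30, 17, 19, 56, 41, 57, 36, 43, 54, 40]
extract-min #3 returns 11:
  remove root 11; move last element 40 to root → [40, 12, 16, 30, 17, 19, 56, 41, 57, 36, 43, 54]
  40 vs smaller child 12 at index 1, swap → [12, 40, 16, 30, 17, 19, 56, 41, 57, 36, 43, 54]
  40 vs smaller child 17 at index 4, swap → [12, 17, 16, 30, 40, 19, 56, 41, 57, 36, 43, 54]
  40 vs smaller child 36 at index 9, swap → [12, 17, 16, 30, 36, 19, 56, 41, 57, 40, 43, 54]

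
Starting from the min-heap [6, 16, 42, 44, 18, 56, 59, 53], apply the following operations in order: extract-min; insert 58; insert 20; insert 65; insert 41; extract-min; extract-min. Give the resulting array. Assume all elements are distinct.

[20, 41, 42, 44, 65, 56, 59, 58, 53]

extract-min → returns 6:
  remove root 6; move last element 53 to root → [53, 16, 42, 44, 18, 56, 59]
  53 vs smaller child 16 at index 1, swap → [16, 53, 42, 44, 18, 56, 59]
  53 vs smaller child 18 at index 4, swap → [16, 18, 42, 44, 53, 56, 59]
insert 58:
  append 58 at index 7 → [16, 18, 42, 44, 53, 56, 59, 58] (no swap needed)
insert 20:
  append 20 at index 8 → [16, 18, 42, 44, 53, 56, 59, 58, 20]
  20 < parent 44 at index 3, swap → [16, 18, 42, 20, 53, 56, 59, 58, 44]
insert 65:
  append 65 at index 9 → [16, 18, 42, 20, 53, 56, 59, 58, 44, 65] (no swap needed)
insert 41:
  append 41 at index 10 → [16, 18, 42, 20, 53, 56, 59, 58, 44, 65, 41]
  41 < parent 53 at index 4, swap → [16, 18, 42, 20, 41, 56, 59, 58, 44, 65, 53]
extract-min → returns 16:
  remove root 16; move last element 53 to root → [53, 18, 42, 20, 41, 56, 59, 58, 44, 65]
  53 vs smaller child 18 at index 1, swap → [18, 53, 42, 20, 41, 56, 59, 58, 44, 65]
  53 vs smaller child 20 at index 3, swap → [18, 20, 42, 53, 41, 56, 59, 58, 44, 65]
  53 vs smaller child 44 at index 8, swap → [18, 20, 42, 44, 41, 56, 59, 58, 53, 65]
extract-min → returns 18:
  remove root 18; move last element 65 to root → [65, 20, 42, 44, 41, 56, 59, 58, 53]
  65 vs smaller child 20 at index 1, swap → [20, 65, 42, 44, 41, 56, 59, 58, 53]
  65 vs smaller child 41 at index 4, swap → [20, 41, 42, 44, 65, 56, 59, 58, 53]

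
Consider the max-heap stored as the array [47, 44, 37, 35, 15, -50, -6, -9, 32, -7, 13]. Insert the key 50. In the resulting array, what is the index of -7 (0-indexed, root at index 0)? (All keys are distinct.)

append 50 at index 11 → [47, 44, 37, 35, 15, -50, -6, -9, 32, -7, 13, 50]
50 > parent -50 at index 5, swap → [47, 44, 37, 35, 15, 50, -6, -9, 32, -7, 13, -50]
50 > parent 37 at index 2, swap → [47, 44, 50, 35, 15, 37, -6, -9, 32, -7, 13, -50]
50 > parent 47 at index 0, swap → [50, 44, 47, 35, 15, 37, -6, -9, 32, -7, 13, -50]
resulting array: [50, 44, 47, 35, 15, 37, -6, -9, 32, -7, 13, -50]

9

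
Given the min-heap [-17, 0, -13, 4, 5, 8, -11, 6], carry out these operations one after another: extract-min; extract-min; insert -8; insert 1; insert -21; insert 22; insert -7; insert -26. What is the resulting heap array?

[-26, -11, -21, 0, -7, -8, 6, 4, 1, 22, 5, 8]

extract-min → returns -17:
  remove root -17; move last element 6 to root → [6, 0, -13, 4, 5, 8, -11]
  6 vs smaller child -13 at index 2, swap → [-13, 0, 6, 4, 5, 8, -11]
  6 vs smaller child -11 at index 6, swap → [-13, 0, -11, 4, 5, 8, 6]
extract-min → returns -13:
  remove root -13; move last element 6 to root → [6, 0, -11, 4, 5, 8]
  6 vs smaller child -11 at index 2, swap → [-11, 0, 6, 4, 5, 8]
insert -8:
  append -8 at index 6 → [-11, 0, 6, 4, 5, 8, -8]
  -8 < parent 6 at index 2, swap → [-11, 0, -8, 4, 5, 8, 6]
insert 1:
  append 1 at index 7 → [-11, 0, -8, 4, 5, 8, 6, 1]
  1 < parent 4 at index 3, swap → [-11, 0, -8, 1, 5, 8, 6, 4]
insert -21:
  append -21 at index 8 → [-11, 0, -8, 1, 5, 8, 6, 4, -21]
  -21 < parent 1 at index 3, swap → [-11, 0, -8, -21, 5, 8, 6, 4, 1]
  -21 < parent 0 at index 1, swap → [-11, -21, -8, 0, 5, 8, 6, 4, 1]
  -21 < parent -11 at index 0, swap → [-21, -11, -8, 0, 5, 8, 6, 4, 1]
insert 22:
  append 22 at index 9 → [-21, -11, -8, 0, 5, 8, 6, 4, 1, 22] (no swap needed)
insert -7:
  append -7 at index 10 → [-21, -11, -8, 0, 5, 8, 6, 4, 1, 22, -7]
  -7 < parent 5 at index 4, swap → [-21, -11, -8, 0, -7, 8, 6, 4, 1, 22, 5]
insert -26:
  append -26 at index 11 → [-21, -11, -8, 0, -7, 8, 6, 4, 1, 22, 5, -26]
  -26 < parent 8 at index 5, swap → [-21, -11, -8, 0, -7, -26, 6, 4, 1, 22, 5, 8]
  -26 < parent -8 at index 2, swap → [-21, -11, -26, 0, -7, -8, 6, 4, 1, 22, 5, 8]
  -26 < parent -21 at index 0, swap → [-26, -11, -21, 0, -7, -8, 6, 4, 1, 22, 5, 8]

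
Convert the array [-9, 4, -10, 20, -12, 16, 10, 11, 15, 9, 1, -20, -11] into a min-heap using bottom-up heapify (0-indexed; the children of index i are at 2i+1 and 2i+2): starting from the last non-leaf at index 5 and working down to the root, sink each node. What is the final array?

sift down from index 5:
  16 vs smaller child -20 at index 11, swap → [-9, 4, -10, 20, -12, -20, 10, 11, 15, 9, 1, 16, -11]
sift down from index 4: already satisfies heap property
sift down from index 3:
  20 vs smaller child 11 at index 7, swap → [-9, 4, -10, 11, -12, -20, 10, 20, 15, 9, 1, 16, -11]
sift down from index 2:
  -10 vs smaller child -20 at index 5, swap → [-9, 4, -20, 11, -12, -10, 10, 20, 15, 9, 1, 16, -11]
  -10 vs smaller child -11 at index 12, swap → [-9, 4, -20, 11, -12, -11, 10, 20, 15, 9, 1, 16, -10]
sift down from index 1:
  4 vs smaller child -12 at index 4, swap → [-9, -12, -20, 11, 4, -11, 10, 20, 15, 9, 1, 16, -10]
  4 vs smaller child 1 at index 10, swap → [-9, -12, -20, 11, 1, -11, 10, 20, 15, 9, 4, 16, -10]
sift down from index 0:
  -9 vs smaller child -20 at index 2, swap → [-20, -12, -9, 11, 1, -11, 10, 20, 15, 9, 4, 16, -10]
  -9 vs smaller child -11 at index 5, swap → [-20, -12, -11, 11, 1, -9, 10, 20, 15, 9, 4, 16, -10]
  -9 vs smaller child -10 at index 12, swap → [-20, -12, -11, 11, 1, -10, 10, 20, 15, 9, 4, 16, -9]

[-20, -12, -11, 11, 1, -10, 10, 20, 15, 9, 4, 16, -9]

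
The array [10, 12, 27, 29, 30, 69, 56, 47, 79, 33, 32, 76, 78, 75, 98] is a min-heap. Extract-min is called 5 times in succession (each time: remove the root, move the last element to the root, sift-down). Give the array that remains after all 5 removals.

[32, 33, 56, 47, 76, 69, 75, 98, 79, 78]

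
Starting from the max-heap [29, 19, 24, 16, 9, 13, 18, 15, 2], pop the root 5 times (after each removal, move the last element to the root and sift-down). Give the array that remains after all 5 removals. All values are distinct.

[15, 9, 13, 2]

extract-max #1 returns 29:
  remove root 29; move last element 2 to root → [2, 19, 24, 16, 9, 13, 18, 15]
  2 vs larger child 24 at index 2, swap → [24, 19, 2, 16, 9, 13, 18, 15]
  2 vs larger child 18 at index 6, swap → [24, 19, 18, 16, 9, 13, 2, 15]
extract-max #2 returns 24:
  remove root 24; move last element 15 to root → [15, 19, 18, 16, 9, 13, 2]
  15 vs larger child 19 at index 1, swap → [19, 15, 18, 16, 9, 13, 2]
  15 vs larger child 16 at index 3, swap → [19, 16, 18, 15, 9, 13, 2]
extract-max #3 returns 19:
  remove root 19; move last element 2 to root → [2, 16, 18, 15, 9, 13]
  2 vs larger child 18 at index 2, swap → [18, 16, 2, 15, 9, 13]
  2 vs only child 13 at index 5, swap → [18, 16, 13, 15, 9, 2]
extract-max #4 returns 18:
  remove root 18; move last element 2 to root → [2, 16, 13, 15, 9]
  2 vs larger child 16 at index 1, swap → [16, 2, 13, 15, 9]
  2 vs larger child 15 at index 3, swap → [16, 15, 13, 2, 9]
extract-max #5 returns 16:
  remove root 16; move last element 9 to root → [9, 15, 13, 2]
  9 vs larger child 15 at index 1, swap → [15, 9, 13, 2]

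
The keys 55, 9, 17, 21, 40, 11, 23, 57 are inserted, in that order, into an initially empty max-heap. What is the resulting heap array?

[57, 55, 23, 40, 21, 11, 17, 9]

Insert 55:
  append 55 at index 0 → [55] (no swap needed)
Insert 9:
  append 9 at index 1 → [55, 9] (no swap needed)
Insert 17:
  append 17 at index 2 → [55, 9, 17] (no swap needed)
Insert 21:
  append 21 at index 3 → [55, 9, 17, 21]
  21 > parent 9 at index 1, swap → [55, 21, 17, 9]
Insert 40:
  append 40 at index 4 → [55, 21, 17, 9, 40]
  40 > parent 21 at index 1, swap → [55, 40, 17, 9, 21]
Insert 11:
  append 11 at index 5 → [55, 40, 17, 9, 21, 11] (no swap needed)
Insert 23:
  append 23 at index 6 → [55, 40, 17, 9, 21, 11, 23]
  23 > parent 17 at index 2, swap → [55, 40, 23, 9, 21, 11, 17]
Insert 57:
  append 57 at index 7 → [55, 40, 23, 9, 21, 11, 17, 57]
  57 > parent 9 at index 3, swap → [55, 40, 23, 57, 21, 11, 17, 9]
  57 > parent 40 at index 1, swap → [55, 57, 23, 40, 21, 11, 17, 9]
  57 > parent 55 at index 0, swap → [57, 55, 23, 40, 21, 11, 17, 9]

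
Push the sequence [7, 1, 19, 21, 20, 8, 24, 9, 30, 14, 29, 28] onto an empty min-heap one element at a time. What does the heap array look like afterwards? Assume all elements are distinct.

[1, 7, 8, 9, 14, 19, 24, 21, 30, 20, 29, 28]

Insert 7:
  append 7 at index 0 → [7] (no swap needed)
Insert 1:
  append 1 at index 1 → [7, 1]
  1 < parent 7 at index 0, swap → [1, 7]
Insert 19:
  append 19 at index 2 → [1, 7, 19] (no swap needed)
Insert 21:
  append 21 at index 3 → [1, 7, 19, 21] (no swap needed)
Insert 20:
  append 20 at index 4 → [1, 7, 19, 21, 20] (no swap needed)
Insert 8:
  append 8 at index 5 → [1, 7, 19, 21, 20, 8]
  8 < parent 19 at index 2, swap → [1, 7, 8, 21, 20, 19]
Insert 24:
  append 24 at index 6 → [1, 7, 8, 21, 20, 19, 24] (no swap needed)
Insert 9:
  append 9 at index 7 → [1, 7, 8, 21, 20, 19, 24, 9]
  9 < parent 21 at index 3, swap → [1, 7, 8, 9, 20, 19, 24, 21]
Insert 30:
  append 30 at index 8 → [1, 7, 8, 9, 20, 19, 24, 21, 30] (no swap needed)
Insert 14:
  append 14 at index 9 → [1, 7, 8, 9, 20, 19, 24, 21, 30, 14]
  14 < parent 20 at index 4, swap → [1, 7, 8, 9, 14, 19, 24, 21, 30, 20]
Insert 29:
  append 29 at index 10 → [1, 7, 8, 9, 14, 19, 24, 21, 30, 20, 29] (no swap needed)
Insert 28:
  append 28 at index 11 → [1, 7, 8, 9, 14, 19, 24, 21, 30, 20, 29, 28] (no swap needed)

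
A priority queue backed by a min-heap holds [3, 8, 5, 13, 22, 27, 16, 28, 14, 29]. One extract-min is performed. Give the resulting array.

[5, 8, 16, 13, 22, 27, 29, 28, 14]

remove root 3; move last element 29 to root → [29, 8, 5, 13, 22, 27, 16, 28, 14]
29 vs smaller child 5 at index 2, swap → [5, 8, 29, 13, 22, 27, 16, 28, 14]
29 vs smaller child 16 at index 6, swap → [5, 8, 16, 13, 22, 27, 29, 28, 14]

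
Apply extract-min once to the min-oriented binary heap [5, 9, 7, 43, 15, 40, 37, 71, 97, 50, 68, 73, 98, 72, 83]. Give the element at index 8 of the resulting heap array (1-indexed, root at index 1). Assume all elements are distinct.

remove root 5; move last element 83 to root → [83, 9, 7, 43, 15, 40, 37, 71, 97, 50, 68, 73, 98, 72]
83 vs smaller child 7 at index 3, swap → [7, 9, 83, 43, 15, 40, 37, 71, 97, 50, 68, 73, 98, 72]
83 vs smaller child 37 at index 7, swap → [7, 9, 37, 43, 15, 40, 83, 71, 97, 50, 68, 73, 98, 72]
83 vs only child 72 at index 14, swap → [7, 9, 37, 43, 15, 40, 72, 71, 97, 50, 68, 73, 98, 83]
resulting array: [7, 9, 37, 43, 15, 40, 72, 71, 97, 50, 68, 73, 98, 83]

71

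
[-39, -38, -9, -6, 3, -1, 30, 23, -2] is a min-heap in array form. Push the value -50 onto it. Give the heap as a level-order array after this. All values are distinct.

[-50, -39, -9, -6, -38, -1, 30, 23, -2, 3]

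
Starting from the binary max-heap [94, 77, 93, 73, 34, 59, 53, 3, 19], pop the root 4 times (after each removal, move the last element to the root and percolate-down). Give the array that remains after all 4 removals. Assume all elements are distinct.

[59, 53, 19, 3, 34]

extract-max #1 returns 94:
  remove root 94; move last element 19 to root → [19, 77, 93, 73, 34, 59, 53, 3]
  19 vs larger child 93 at index 2, swap → [93, 77, 19, 73, 34, 59, 53, 3]
  19 vs larger child 59 at index 5, swap → [93, 77, 59, 73, 34, 19, 53, 3]
extract-max #2 returns 93:
  remove root 93; move last element 3 to root → [3, 77, 59, 73, 34, 19, 53]
  3 vs larger child 77 at index 1, swap → [77, 3, 59, 73, 34, 19, 53]
  3 vs larger child 73 at index 3, swap → [77, 73, 59, 3, 34, 19, 53]
extract-max #3 returns 77:
  remove root 77; move last element 53 to root → [53, 73, 59, 3, 34, 19]
  53 vs larger child 73 at index 1, swap → [73, 53, 59, 3, 34, 19]
extract-max #4 returns 73:
  remove root 73; move last element 19 to root → [19, 53, 59, 3, 34]
  19 vs larger child 59 at index 2, swap → [59, 53, 19, 3, 34]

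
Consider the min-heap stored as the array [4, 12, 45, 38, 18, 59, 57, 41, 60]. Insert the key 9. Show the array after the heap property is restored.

[4, 9, 45, 38, 12, 59, 57, 41, 60, 18]

append 9 at index 9 → [4, 12, 45, 38, 18, 59, 57, 41, 60, 9]
9 < parent 18 at index 4, swap → [4, 12, 45, 38, 9, 59, 57, 41, 60, 18]
9 < parent 12 at index 1, swap → [4, 9, 45, 38, 12, 59, 57, 41, 60, 18]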